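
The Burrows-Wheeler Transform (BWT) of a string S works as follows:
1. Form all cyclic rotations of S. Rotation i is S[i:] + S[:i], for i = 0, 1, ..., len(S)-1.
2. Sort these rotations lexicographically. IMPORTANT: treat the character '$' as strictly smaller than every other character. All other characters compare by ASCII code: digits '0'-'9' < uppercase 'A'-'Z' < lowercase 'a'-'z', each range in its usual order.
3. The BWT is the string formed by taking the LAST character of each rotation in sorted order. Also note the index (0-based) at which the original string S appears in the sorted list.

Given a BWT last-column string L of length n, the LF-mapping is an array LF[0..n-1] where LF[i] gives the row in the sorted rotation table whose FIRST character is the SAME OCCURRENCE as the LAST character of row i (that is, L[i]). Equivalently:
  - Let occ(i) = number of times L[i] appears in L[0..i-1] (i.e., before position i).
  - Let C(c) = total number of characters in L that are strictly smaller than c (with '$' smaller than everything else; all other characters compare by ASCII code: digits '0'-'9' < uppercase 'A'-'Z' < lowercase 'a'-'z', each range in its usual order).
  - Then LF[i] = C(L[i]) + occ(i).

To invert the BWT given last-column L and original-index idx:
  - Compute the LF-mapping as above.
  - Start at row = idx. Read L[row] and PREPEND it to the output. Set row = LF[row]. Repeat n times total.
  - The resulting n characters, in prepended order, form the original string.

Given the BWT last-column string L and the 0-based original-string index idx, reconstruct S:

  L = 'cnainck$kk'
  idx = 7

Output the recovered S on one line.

Answer: knickknac$

Derivation:
LF mapping: 2 8 1 4 9 3 5 0 6 7
Walk LF starting at row 7, prepending L[row]:
  step 1: row=7, L[7]='$', prepend. Next row=LF[7]=0
  step 2: row=0, L[0]='c', prepend. Next row=LF[0]=2
  step 3: row=2, L[2]='a', prepend. Next row=LF[2]=1
  step 4: row=1, L[1]='n', prepend. Next row=LF[1]=8
  step 5: row=8, L[8]='k', prepend. Next row=LF[8]=6
  step 6: row=6, L[6]='k', prepend. Next row=LF[6]=5
  step 7: row=5, L[5]='c', prepend. Next row=LF[5]=3
  step 8: row=3, L[3]='i', prepend. Next row=LF[3]=4
  step 9: row=4, L[4]='n', prepend. Next row=LF[4]=9
  step 10: row=9, L[9]='k', prepend. Next row=LF[9]=7
Reversed output: knickknac$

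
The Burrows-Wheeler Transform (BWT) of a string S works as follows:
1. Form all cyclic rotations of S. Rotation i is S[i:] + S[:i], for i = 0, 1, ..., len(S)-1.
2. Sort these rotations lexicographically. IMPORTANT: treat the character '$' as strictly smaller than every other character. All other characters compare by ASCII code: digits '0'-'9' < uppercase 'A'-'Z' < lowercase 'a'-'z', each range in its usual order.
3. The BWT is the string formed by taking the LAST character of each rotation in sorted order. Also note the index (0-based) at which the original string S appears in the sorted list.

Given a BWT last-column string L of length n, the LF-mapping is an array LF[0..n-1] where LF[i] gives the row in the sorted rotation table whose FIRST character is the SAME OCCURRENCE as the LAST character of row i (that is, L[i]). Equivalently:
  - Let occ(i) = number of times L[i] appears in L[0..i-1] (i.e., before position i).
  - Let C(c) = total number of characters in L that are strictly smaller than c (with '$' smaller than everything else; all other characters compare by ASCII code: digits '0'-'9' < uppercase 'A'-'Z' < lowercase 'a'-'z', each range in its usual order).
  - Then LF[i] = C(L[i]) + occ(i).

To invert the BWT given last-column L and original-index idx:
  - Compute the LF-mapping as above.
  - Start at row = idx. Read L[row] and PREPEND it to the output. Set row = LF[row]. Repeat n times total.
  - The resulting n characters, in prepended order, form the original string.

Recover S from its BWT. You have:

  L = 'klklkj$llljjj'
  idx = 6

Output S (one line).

LF mapping: 5 8 6 9 7 1 0 10 11 12 2 3 4
Walk LF starting at row 6, prepending L[row]:
  step 1: row=6, L[6]='$', prepend. Next row=LF[6]=0
  step 2: row=0, L[0]='k', prepend. Next row=LF[0]=5
  step 3: row=5, L[5]='j', prepend. Next row=LF[5]=1
  step 4: row=1, L[1]='l', prepend. Next row=LF[1]=8
  step 5: row=8, L[8]='l', prepend. Next row=LF[8]=11
  step 6: row=11, L[11]='j', prepend. Next row=LF[11]=3
  step 7: row=3, L[3]='l', prepend. Next row=LF[3]=9
  step 8: row=9, L[9]='l', prepend. Next row=LF[9]=12
  step 9: row=12, L[12]='j', prepend. Next row=LF[12]=4
  step 10: row=4, L[4]='k', prepend. Next row=LF[4]=7
  step 11: row=7, L[7]='l', prepend. Next row=LF[7]=10
  step 12: row=10, L[10]='j', prepend. Next row=LF[10]=2
  step 13: row=2, L[2]='k', prepend. Next row=LF[2]=6
Reversed output: kjlkjlljlljk$

Answer: kjlkjlljlljk$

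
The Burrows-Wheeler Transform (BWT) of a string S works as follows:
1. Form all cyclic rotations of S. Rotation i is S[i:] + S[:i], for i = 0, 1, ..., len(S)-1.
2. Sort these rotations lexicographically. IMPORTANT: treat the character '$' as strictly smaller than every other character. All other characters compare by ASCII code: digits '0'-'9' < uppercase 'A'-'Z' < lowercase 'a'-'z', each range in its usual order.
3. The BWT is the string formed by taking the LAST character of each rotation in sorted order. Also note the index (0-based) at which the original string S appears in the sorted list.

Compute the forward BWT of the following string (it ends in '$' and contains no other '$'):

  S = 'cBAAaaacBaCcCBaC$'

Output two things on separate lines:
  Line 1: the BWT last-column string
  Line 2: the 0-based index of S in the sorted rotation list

All 17 rotations (rotation i = S[i:]+S[:i]):
  rot[0] = cBAAaaacBaCcCBaC$
  rot[1] = BAAaaacBaCcCBaC$c
  rot[2] = AAaaacBaCcCBaC$cB
  rot[3] = AaaacBaCcCBaC$cBA
  rot[4] = aaacBaCcCBaC$cBAA
  rot[5] = aacBaCcCBaC$cBAAa
  rot[6] = acBaCcCBaC$cBAAaa
  rot[7] = cBaCcCBaC$cBAAaaa
  rot[8] = BaCcCBaC$cBAAaaac
  rot[9] = aCcCBaC$cBAAaaacB
  rot[10] = CcCBaC$cBAAaaacBa
  rot[11] = cCBaC$cBAAaaacBaC
  rot[12] = CBaC$cBAAaaacBaCc
  rot[13] = BaC$cBAAaaacBaCcC
  rot[14] = aC$cBAAaaacBaCcCB
  rot[15] = C$cBAAaaacBaCcCBa
  rot[16] = $cBAAaaacBaCcCBaC
Sorted (with $ < everything):
  sorted[0] = $cBAAaaacBaCcCBaC  (last char: 'C')
  sorted[1] = AAaaacBaCcCBaC$cB  (last char: 'B')
  sorted[2] = AaaacBaCcCBaC$cBA  (last char: 'A')
  sorted[3] = BAAaaacBaCcCBaC$c  (last char: 'c')
  sorted[4] = BaC$cBAAaaacBaCcC  (last char: 'C')
  sorted[5] = BaCcCBaC$cBAAaaac  (last char: 'c')
  sorted[6] = C$cBAAaaacBaCcCBa  (last char: 'a')
  sorted[7] = CBaC$cBAAaaacBaCc  (last char: 'c')
  sorted[8] = CcCBaC$cBAAaaacBa  (last char: 'a')
  sorted[9] = aC$cBAAaaacBaCcCB  (last char: 'B')
  sorted[10] = aCcCBaC$cBAAaaacB  (last char: 'B')
  sorted[11] = aaacBaCcCBaC$cBAA  (last char: 'A')
  sorted[12] = aacBaCcCBaC$cBAAa  (last char: 'a')
  sorted[13] = acBaCcCBaC$cBAAaa  (last char: 'a')
  sorted[14] = cBAAaaacBaCcCBaC$  (last char: '$')
  sorted[15] = cBaCcCBaC$cBAAaaa  (last char: 'a')
  sorted[16] = cCBaC$cBAAaaacBaC  (last char: 'C')
Last column: CBAcCcacaBBAaa$aC
Original string S is at sorted index 14

Answer: CBAcCcacaBBAaa$aC
14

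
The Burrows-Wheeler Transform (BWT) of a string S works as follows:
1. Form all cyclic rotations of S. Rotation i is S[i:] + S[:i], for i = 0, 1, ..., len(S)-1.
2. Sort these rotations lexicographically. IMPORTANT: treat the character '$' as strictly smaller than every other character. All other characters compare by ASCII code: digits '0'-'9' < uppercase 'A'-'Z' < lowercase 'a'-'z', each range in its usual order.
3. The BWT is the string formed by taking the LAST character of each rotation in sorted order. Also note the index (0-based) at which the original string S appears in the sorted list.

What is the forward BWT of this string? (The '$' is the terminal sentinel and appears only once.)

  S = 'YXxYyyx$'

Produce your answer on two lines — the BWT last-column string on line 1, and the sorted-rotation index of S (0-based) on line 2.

Answer: xY$xyXyY
2

Derivation:
All 8 rotations (rotation i = S[i:]+S[:i]):
  rot[0] = YXxYyyx$
  rot[1] = XxYyyx$Y
  rot[2] = xYyyx$YX
  rot[3] = Yyyx$YXx
  rot[4] = yyx$YXxY
  rot[5] = yx$YXxYy
  rot[6] = x$YXxYyy
  rot[7] = $YXxYyyx
Sorted (with $ < everything):
  sorted[0] = $YXxYyyx  (last char: 'x')
  sorted[1] = XxYyyx$Y  (last char: 'Y')
  sorted[2] = YXxYyyx$  (last char: '$')
  sorted[3] = Yyyx$YXx  (last char: 'x')
  sorted[4] = x$YXxYyy  (last char: 'y')
  sorted[5] = xYyyx$YX  (last char: 'X')
  sorted[6] = yx$YXxYy  (last char: 'y')
  sorted[7] = yyx$YXxY  (last char: 'Y')
Last column: xY$xyXyY
Original string S is at sorted index 2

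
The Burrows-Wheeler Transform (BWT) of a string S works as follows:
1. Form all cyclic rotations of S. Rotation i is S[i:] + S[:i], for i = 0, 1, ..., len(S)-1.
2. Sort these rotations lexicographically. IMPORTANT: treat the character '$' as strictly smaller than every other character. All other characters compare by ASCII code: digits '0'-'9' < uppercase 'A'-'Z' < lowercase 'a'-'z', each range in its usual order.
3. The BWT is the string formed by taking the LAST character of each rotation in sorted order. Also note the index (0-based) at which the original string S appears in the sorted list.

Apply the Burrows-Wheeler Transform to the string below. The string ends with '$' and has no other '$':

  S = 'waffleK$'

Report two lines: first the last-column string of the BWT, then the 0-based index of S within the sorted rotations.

All 8 rotations (rotation i = S[i:]+S[:i]):
  rot[0] = waffleK$
  rot[1] = affleK$w
  rot[2] = ffleK$wa
  rot[3] = fleK$waf
  rot[4] = leK$waff
  rot[5] = eK$waffl
  rot[6] = K$waffle
  rot[7] = $waffleK
Sorted (with $ < everything):
  sorted[0] = $waffleK  (last char: 'K')
  sorted[1] = K$waffle  (last char: 'e')
  sorted[2] = affleK$w  (last char: 'w')
  sorted[3] = eK$waffl  (last char: 'l')
  sorted[4] = ffleK$wa  (last char: 'a')
  sorted[5] = fleK$waf  (last char: 'f')
  sorted[6] = leK$waff  (last char: 'f')
  sorted[7] = waffleK$  (last char: '$')
Last column: Kewlaff$
Original string S is at sorted index 7

Answer: Kewlaff$
7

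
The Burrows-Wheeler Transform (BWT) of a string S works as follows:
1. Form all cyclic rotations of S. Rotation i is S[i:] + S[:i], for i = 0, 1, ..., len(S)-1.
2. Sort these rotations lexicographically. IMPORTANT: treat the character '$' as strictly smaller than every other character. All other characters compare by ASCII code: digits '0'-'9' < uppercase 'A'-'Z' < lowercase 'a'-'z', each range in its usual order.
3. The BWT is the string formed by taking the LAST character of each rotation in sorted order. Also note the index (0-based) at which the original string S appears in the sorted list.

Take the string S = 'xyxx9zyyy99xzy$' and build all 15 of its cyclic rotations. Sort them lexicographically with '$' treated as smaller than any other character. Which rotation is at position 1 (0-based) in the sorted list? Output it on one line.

Answer: 99xzy$xyxx9zyyy

Derivation:
All 15 rotations (rotation i = S[i:]+S[:i]):
  rot[0] = xyxx9zyyy99xzy$
  rot[1] = yxx9zyyy99xzy$x
  rot[2] = xx9zyyy99xzy$xy
  rot[3] = x9zyyy99xzy$xyx
  rot[4] = 9zyyy99xzy$xyxx
  rot[5] = zyyy99xzy$xyxx9
  rot[6] = yyy99xzy$xyxx9z
  rot[7] = yy99xzy$xyxx9zy
  rot[8] = y99xzy$xyxx9zyy
  rot[9] = 99xzy$xyxx9zyyy
  rot[10] = 9xzy$xyxx9zyyy9
  rot[11] = xzy$xyxx9zyyy99
  rot[12] = zy$xyxx9zyyy99x
  rot[13] = y$xyxx9zyyy99xz
  rot[14] = $xyxx9zyyy99xzy
Sorted (with $ < everything):
  sorted[0] = $xyxx9zyyy99xzy
  sorted[1] = 99xzy$xyxx9zyyy
  sorted[2] = 9xzy$xyxx9zyyy9
  sorted[3] = 9zyyy99xzy$xyxx
  sorted[4] = x9zyyy99xzy$xyx
  sorted[5] = xx9zyyy99xzy$xy
  sorted[6] = xyxx9zyyy99xzy$
  sorted[7] = xzy$xyxx9zyyy99
  sorted[8] = y$xyxx9zyyy99xz
  sorted[9] = y99xzy$xyxx9zyy
  sorted[10] = yxx9zyyy99xzy$x
  sorted[11] = yy99xzy$xyxx9zy
  sorted[12] = yyy99xzy$xyxx9z
  sorted[13] = zy$xyxx9zyyy99x
  sorted[14] = zyyy99xzy$xyxx9
sorted[1] = 99xzy$xyxx9zyyy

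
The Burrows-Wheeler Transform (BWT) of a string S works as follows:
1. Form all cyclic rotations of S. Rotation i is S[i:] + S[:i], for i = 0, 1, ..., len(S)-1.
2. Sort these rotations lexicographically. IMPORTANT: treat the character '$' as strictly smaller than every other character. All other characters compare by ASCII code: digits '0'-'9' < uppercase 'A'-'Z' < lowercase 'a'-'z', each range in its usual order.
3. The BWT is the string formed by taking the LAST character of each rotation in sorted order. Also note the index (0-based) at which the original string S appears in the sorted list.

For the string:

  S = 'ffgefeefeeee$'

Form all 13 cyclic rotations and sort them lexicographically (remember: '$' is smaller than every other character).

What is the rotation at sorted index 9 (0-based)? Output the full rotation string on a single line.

All 13 rotations (rotation i = S[i:]+S[:i]):
  rot[0] = ffgefeefeeee$
  rot[1] = fgefeefeeee$f
  rot[2] = gefeefeeee$ff
  rot[3] = efeefeeee$ffg
  rot[4] = feefeeee$ffge
  rot[5] = eefeeee$ffgef
  rot[6] = efeeee$ffgefe
  rot[7] = feeee$ffgefee
  rot[8] = eeee$ffgefeef
  rot[9] = eee$ffgefeefe
  rot[10] = ee$ffgefeefee
  rot[11] = e$ffgefeefeee
  rot[12] = $ffgefeefeeee
Sorted (with $ < everything):
  sorted[0] = $ffgefeefeeee
  sorted[1] = e$ffgefeefeee
  sorted[2] = ee$ffgefeefee
  sorted[3] = eee$ffgefeefe
  sorted[4] = eeee$ffgefeef
  sorted[5] = eefeeee$ffgef
  sorted[6] = efeeee$ffgefe
  sorted[7] = efeefeeee$ffg
  sorted[8] = feeee$ffgefee
  sorted[9] = feefeeee$ffge
  sorted[10] = ffgefeefeeee$
  sorted[11] = fgefeefeeee$f
  sorted[12] = gefeefeeee$ff
sorted[9] = feefeeee$ffge

Answer: feefeeee$ffge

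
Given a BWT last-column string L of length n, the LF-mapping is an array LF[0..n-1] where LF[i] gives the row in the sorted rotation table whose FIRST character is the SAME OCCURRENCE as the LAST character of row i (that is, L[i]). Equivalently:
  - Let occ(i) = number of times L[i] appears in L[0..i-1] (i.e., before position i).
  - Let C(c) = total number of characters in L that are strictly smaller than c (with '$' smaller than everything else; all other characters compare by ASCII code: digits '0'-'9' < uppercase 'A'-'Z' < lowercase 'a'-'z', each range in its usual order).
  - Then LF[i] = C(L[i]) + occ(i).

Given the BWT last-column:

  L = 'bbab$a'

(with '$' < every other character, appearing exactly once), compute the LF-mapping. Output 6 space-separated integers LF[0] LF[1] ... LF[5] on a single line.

Answer: 3 4 1 5 0 2

Derivation:
Char counts: '$':1, 'a':2, 'b':3
C (first-col start): C('$')=0, C('a')=1, C('b')=3
L[0]='b': occ=0, LF[0]=C('b')+0=3+0=3
L[1]='b': occ=1, LF[1]=C('b')+1=3+1=4
L[2]='a': occ=0, LF[2]=C('a')+0=1+0=1
L[3]='b': occ=2, LF[3]=C('b')+2=3+2=5
L[4]='$': occ=0, LF[4]=C('$')+0=0+0=0
L[5]='a': occ=1, LF[5]=C('a')+1=1+1=2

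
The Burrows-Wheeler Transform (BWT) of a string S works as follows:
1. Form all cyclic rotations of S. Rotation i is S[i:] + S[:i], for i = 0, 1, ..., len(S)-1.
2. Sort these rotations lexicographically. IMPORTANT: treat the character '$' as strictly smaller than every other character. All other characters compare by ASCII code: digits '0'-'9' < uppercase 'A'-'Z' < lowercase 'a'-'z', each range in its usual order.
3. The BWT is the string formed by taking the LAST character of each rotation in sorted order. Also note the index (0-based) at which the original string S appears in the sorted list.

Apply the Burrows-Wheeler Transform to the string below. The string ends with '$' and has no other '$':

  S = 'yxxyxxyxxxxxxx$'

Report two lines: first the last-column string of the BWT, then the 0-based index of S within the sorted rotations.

All 15 rotations (rotation i = S[i:]+S[:i]):
  rot[0] = yxxyxxyxxxxxxx$
  rot[1] = xxyxxyxxxxxxx$y
  rot[2] = xyxxyxxxxxxx$yx
  rot[3] = yxxyxxxxxxx$yxx
  rot[4] = xxyxxxxxxx$yxxy
  rot[5] = xyxxxxxxx$yxxyx
  rot[6] = yxxxxxxx$yxxyxx
  rot[7] = xxxxxxx$yxxyxxy
  rot[8] = xxxxxx$yxxyxxyx
  rot[9] = xxxxx$yxxyxxyxx
  rot[10] = xxxx$yxxyxxyxxx
  rot[11] = xxx$yxxyxxyxxxx
  rot[12] = xx$yxxyxxyxxxxx
  rot[13] = x$yxxyxxyxxxxxx
  rot[14] = $yxxyxxyxxxxxxx
Sorted (with $ < everything):
  sorted[0] = $yxxyxxyxxxxxxx  (last char: 'x')
  sorted[1] = x$yxxyxxyxxxxxx  (last char: 'x')
  sorted[2] = xx$yxxyxxyxxxxx  (last char: 'x')
  sorted[3] = xxx$yxxyxxyxxxx  (last char: 'x')
  sorted[4] = xxxx$yxxyxxyxxx  (last char: 'x')
  sorted[5] = xxxxx$yxxyxxyxx  (last char: 'x')
  sorted[6] = xxxxxx$yxxyxxyx  (last char: 'x')
  sorted[7] = xxxxxxx$yxxyxxy  (last char: 'y')
  sorted[8] = xxyxxxxxxx$yxxy  (last char: 'y')
  sorted[9] = xxyxxyxxxxxxx$y  (last char: 'y')
  sorted[10] = xyxxxxxxx$yxxyx  (last char: 'x')
  sorted[11] = xyxxyxxxxxxx$yx  (last char: 'x')
  sorted[12] = yxxxxxxx$yxxyxx  (last char: 'x')
  sorted[13] = yxxyxxxxxxx$yxx  (last char: 'x')
  sorted[14] = yxxyxxyxxxxxxx$  (last char: '$')
Last column: xxxxxxxyyyxxxx$
Original string S is at sorted index 14

Answer: xxxxxxxyyyxxxx$
14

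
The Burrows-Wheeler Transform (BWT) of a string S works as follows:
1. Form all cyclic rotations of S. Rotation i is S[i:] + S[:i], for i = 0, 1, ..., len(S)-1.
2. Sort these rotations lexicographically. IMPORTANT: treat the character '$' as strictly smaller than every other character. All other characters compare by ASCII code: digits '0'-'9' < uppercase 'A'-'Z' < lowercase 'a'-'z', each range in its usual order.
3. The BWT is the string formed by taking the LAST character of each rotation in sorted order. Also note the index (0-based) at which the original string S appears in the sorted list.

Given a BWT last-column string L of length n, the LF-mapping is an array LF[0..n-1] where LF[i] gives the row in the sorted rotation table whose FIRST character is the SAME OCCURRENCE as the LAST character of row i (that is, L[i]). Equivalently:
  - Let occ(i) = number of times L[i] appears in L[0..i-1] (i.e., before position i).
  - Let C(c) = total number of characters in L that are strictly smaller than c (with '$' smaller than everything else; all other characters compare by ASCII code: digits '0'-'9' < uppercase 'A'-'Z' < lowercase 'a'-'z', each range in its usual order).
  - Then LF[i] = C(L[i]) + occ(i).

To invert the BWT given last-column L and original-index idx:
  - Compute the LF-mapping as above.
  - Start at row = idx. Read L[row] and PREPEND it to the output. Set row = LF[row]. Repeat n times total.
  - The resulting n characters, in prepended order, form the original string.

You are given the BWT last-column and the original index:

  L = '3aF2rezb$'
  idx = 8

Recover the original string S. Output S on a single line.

LF mapping: 2 4 3 1 7 6 8 5 0
Walk LF starting at row 8, prepending L[row]:
  step 1: row=8, L[8]='$', prepend. Next row=LF[8]=0
  step 2: row=0, L[0]='3', prepend. Next row=LF[0]=2
  step 3: row=2, L[2]='F', prepend. Next row=LF[2]=3
  step 4: row=3, L[3]='2', prepend. Next row=LF[3]=1
  step 5: row=1, L[1]='a', prepend. Next row=LF[1]=4
  step 6: row=4, L[4]='r', prepend. Next row=LF[4]=7
  step 7: row=7, L[7]='b', prepend. Next row=LF[7]=5
  step 8: row=5, L[5]='e', prepend. Next row=LF[5]=6
  step 9: row=6, L[6]='z', prepend. Next row=LF[6]=8
Reversed output: zebra2F3$

Answer: zebra2F3$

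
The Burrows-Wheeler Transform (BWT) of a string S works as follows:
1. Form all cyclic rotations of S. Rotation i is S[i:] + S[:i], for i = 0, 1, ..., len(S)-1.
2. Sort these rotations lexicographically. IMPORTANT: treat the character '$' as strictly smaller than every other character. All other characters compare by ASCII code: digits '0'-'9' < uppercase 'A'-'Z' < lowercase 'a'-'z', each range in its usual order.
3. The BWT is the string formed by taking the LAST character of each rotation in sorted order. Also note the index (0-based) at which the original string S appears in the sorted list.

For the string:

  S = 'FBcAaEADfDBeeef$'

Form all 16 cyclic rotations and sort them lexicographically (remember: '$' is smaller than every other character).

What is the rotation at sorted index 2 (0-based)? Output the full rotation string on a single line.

Answer: AaEADfDBeeef$FBc

Derivation:
All 16 rotations (rotation i = S[i:]+S[:i]):
  rot[0] = FBcAaEADfDBeeef$
  rot[1] = BcAaEADfDBeeef$F
  rot[2] = cAaEADfDBeeef$FB
  rot[3] = AaEADfDBeeef$FBc
  rot[4] = aEADfDBeeef$FBcA
  rot[5] = EADfDBeeef$FBcAa
  rot[6] = ADfDBeeef$FBcAaE
  rot[7] = DfDBeeef$FBcAaEA
  rot[8] = fDBeeef$FBcAaEAD
  rot[9] = DBeeef$FBcAaEADf
  rot[10] = Beeef$FBcAaEADfD
  rot[11] = eeef$FBcAaEADfDB
  rot[12] = eef$FBcAaEADfDBe
  rot[13] = ef$FBcAaEADfDBee
  rot[14] = f$FBcAaEADfDBeee
  rot[15] = $FBcAaEADfDBeeef
Sorted (with $ < everything):
  sorted[0] = $FBcAaEADfDBeeef
  sorted[1] = ADfDBeeef$FBcAaE
  sorted[2] = AaEADfDBeeef$FBc
  sorted[3] = BcAaEADfDBeeef$F
  sorted[4] = Beeef$FBcAaEADfD
  sorted[5] = DBeeef$FBcAaEADf
  sorted[6] = DfDBeeef$FBcAaEA
  sorted[7] = EADfDBeeef$FBcAa
  sorted[8] = FBcAaEADfDBeeef$
  sorted[9] = aEADfDBeeef$FBcA
  sorted[10] = cAaEADfDBeeef$FB
  sorted[11] = eeef$FBcAaEADfDB
  sorted[12] = eef$FBcAaEADfDBe
  sorted[13] = ef$FBcAaEADfDBee
  sorted[14] = f$FBcAaEADfDBeee
  sorted[15] = fDBeeef$FBcAaEAD
sorted[2] = AaEADfDBeeef$FBc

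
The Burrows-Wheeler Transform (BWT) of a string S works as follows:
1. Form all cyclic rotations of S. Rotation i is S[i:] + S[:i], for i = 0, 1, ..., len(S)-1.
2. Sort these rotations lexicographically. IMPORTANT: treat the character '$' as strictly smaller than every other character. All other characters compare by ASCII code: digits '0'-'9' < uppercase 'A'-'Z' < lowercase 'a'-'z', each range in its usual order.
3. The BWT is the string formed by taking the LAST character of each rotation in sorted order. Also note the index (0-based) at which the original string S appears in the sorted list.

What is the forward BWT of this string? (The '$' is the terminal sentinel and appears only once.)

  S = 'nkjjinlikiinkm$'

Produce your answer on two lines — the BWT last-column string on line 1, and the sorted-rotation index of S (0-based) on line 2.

All 15 rotations (rotation i = S[i:]+S[:i]):
  rot[0] = nkjjinlikiinkm$
  rot[1] = kjjinlikiinkm$n
  rot[2] = jjinlikiinkm$nk
  rot[3] = jinlikiinkm$nkj
  rot[4] = inlikiinkm$nkjj
  rot[5] = nlikiinkm$nkjji
  rot[6] = likiinkm$nkjjin
  rot[7] = ikiinkm$nkjjinl
  rot[8] = kiinkm$nkjjinli
  rot[9] = iinkm$nkjjinlik
  rot[10] = inkm$nkjjinliki
  rot[11] = nkm$nkjjinlikii
  rot[12] = km$nkjjinlikiin
  rot[13] = m$nkjjinlikiink
  rot[14] = $nkjjinlikiinkm
Sorted (with $ < everything):
  sorted[0] = $nkjjinlikiinkm  (last char: 'm')
  sorted[1] = iinkm$nkjjinlik  (last char: 'k')
  sorted[2] = ikiinkm$nkjjinl  (last char: 'l')
  sorted[3] = inkm$nkjjinliki  (last char: 'i')
  sorted[4] = inlikiinkm$nkjj  (last char: 'j')
  sorted[5] = jinlikiinkm$nkj  (last char: 'j')
  sorted[6] = jjinlikiinkm$nk  (last char: 'k')
  sorted[7] = kiinkm$nkjjinli  (last char: 'i')
  sorted[8] = kjjinlikiinkm$n  (last char: 'n')
  sorted[9] = km$nkjjinlikiin  (last char: 'n')
  sorted[10] = likiinkm$nkjjin  (last char: 'n')
  sorted[11] = m$nkjjinlikiink  (last char: 'k')
  sorted[12] = nkjjinlikiinkm$  (last char: '$')
  sorted[13] = nkm$nkjjinlikii  (last char: 'i')
  sorted[14] = nlikiinkm$nkjji  (last char: 'i')
Last column: mklijjkinnnk$ii
Original string S is at sorted index 12

Answer: mklijjkinnnk$ii
12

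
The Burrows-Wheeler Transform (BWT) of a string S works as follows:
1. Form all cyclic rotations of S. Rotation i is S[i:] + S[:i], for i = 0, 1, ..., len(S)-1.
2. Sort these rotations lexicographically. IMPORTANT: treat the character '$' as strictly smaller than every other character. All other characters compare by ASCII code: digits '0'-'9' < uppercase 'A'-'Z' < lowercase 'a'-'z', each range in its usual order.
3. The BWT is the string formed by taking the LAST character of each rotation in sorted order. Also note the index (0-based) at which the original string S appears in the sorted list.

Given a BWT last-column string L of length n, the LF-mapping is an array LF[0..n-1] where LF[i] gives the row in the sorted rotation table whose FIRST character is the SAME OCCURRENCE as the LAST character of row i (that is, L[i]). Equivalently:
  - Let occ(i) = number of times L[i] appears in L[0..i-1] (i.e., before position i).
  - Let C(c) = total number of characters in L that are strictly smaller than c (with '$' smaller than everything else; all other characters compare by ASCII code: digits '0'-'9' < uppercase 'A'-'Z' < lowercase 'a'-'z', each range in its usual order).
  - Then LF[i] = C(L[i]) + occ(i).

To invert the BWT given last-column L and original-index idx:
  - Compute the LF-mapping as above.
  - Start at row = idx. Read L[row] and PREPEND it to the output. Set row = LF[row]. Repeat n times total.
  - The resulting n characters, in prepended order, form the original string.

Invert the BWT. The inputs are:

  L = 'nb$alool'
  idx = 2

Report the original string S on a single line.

Answer: balloon$

Derivation:
LF mapping: 5 2 0 1 3 6 7 4
Walk LF starting at row 2, prepending L[row]:
  step 1: row=2, L[2]='$', prepend. Next row=LF[2]=0
  step 2: row=0, L[0]='n', prepend. Next row=LF[0]=5
  step 3: row=5, L[5]='o', prepend. Next row=LF[5]=6
  step 4: row=6, L[6]='o', prepend. Next row=LF[6]=7
  step 5: row=7, L[7]='l', prepend. Next row=LF[7]=4
  step 6: row=4, L[4]='l', prepend. Next row=LF[4]=3
  step 7: row=3, L[3]='a', prepend. Next row=LF[3]=1
  step 8: row=1, L[1]='b', prepend. Next row=LF[1]=2
Reversed output: balloon$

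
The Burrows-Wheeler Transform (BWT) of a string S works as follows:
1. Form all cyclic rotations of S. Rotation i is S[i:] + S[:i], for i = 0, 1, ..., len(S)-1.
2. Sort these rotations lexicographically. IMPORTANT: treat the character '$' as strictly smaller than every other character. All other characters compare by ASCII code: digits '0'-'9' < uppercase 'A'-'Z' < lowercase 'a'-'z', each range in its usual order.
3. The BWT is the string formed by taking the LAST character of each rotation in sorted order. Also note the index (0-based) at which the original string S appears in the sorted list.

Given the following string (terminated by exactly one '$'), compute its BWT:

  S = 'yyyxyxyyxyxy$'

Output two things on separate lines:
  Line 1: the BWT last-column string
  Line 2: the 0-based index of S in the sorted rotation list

All 13 rotations (rotation i = S[i:]+S[:i]):
  rot[0] = yyyxyxyyxyxy$
  rot[1] = yyxyxyyxyxy$y
  rot[2] = yxyxyyxyxy$yy
  rot[3] = xyxyyxyxy$yyy
  rot[4] = yxyyxyxy$yyyx
  rot[5] = xyyxyxy$yyyxy
  rot[6] = yyxyxy$yyyxyx
  rot[7] = yxyxy$yyyxyxy
  rot[8] = xyxy$yyyxyxyy
  rot[9] = yxy$yyyxyxyyx
  rot[10] = xy$yyyxyxyyxy
  rot[11] = y$yyyxyxyyxyx
  rot[12] = $yyyxyxyyxyxy
Sorted (with $ < everything):
  sorted[0] = $yyyxyxyyxyxy  (last char: 'y')
  sorted[1] = xy$yyyxyxyyxy  (last char: 'y')
  sorted[2] = xyxy$yyyxyxyy  (last char: 'y')
  sorted[3] = xyxyyxyxy$yyy  (last char: 'y')
  sorted[4] = xyyxyxy$yyyxy  (last char: 'y')
  sorted[5] = y$yyyxyxyyxyx  (last char: 'x')
  sorted[6] = yxy$yyyxyxyyx  (last char: 'x')
  sorted[7] = yxyxy$yyyxyxy  (last char: 'y')
  sorted[8] = yxyxyyxyxy$yy  (last char: 'y')
  sorted[9] = yxyyxyxy$yyyx  (last char: 'x')
  sorted[10] = yyxyxy$yyyxyx  (last char: 'x')
  sorted[11] = yyxyxyyxyxy$y  (last char: 'y')
  sorted[12] = yyyxyxyyxyxy$  (last char: '$')
Last column: yyyyyxxyyxxy$
Original string S is at sorted index 12

Answer: yyyyyxxyyxxy$
12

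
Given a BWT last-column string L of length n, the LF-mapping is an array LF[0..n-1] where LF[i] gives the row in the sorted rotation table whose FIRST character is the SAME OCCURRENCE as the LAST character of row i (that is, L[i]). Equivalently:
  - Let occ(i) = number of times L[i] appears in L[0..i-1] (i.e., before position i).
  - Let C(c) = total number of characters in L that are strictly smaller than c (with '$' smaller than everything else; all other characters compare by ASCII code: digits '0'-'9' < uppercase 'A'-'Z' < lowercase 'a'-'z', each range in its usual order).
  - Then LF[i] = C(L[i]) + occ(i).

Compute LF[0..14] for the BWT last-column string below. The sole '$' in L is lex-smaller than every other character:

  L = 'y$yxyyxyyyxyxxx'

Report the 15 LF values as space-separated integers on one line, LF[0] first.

Answer: 7 0 8 1 9 10 2 11 12 13 3 14 4 5 6

Derivation:
Char counts: '$':1, 'x':6, 'y':8
C (first-col start): C('$')=0, C('x')=1, C('y')=7
L[0]='y': occ=0, LF[0]=C('y')+0=7+0=7
L[1]='$': occ=0, LF[1]=C('$')+0=0+0=0
L[2]='y': occ=1, LF[2]=C('y')+1=7+1=8
L[3]='x': occ=0, LF[3]=C('x')+0=1+0=1
L[4]='y': occ=2, LF[4]=C('y')+2=7+2=9
L[5]='y': occ=3, LF[5]=C('y')+3=7+3=10
L[6]='x': occ=1, LF[6]=C('x')+1=1+1=2
L[7]='y': occ=4, LF[7]=C('y')+4=7+4=11
L[8]='y': occ=5, LF[8]=C('y')+5=7+5=12
L[9]='y': occ=6, LF[9]=C('y')+6=7+6=13
L[10]='x': occ=2, LF[10]=C('x')+2=1+2=3
L[11]='y': occ=7, LF[11]=C('y')+7=7+7=14
L[12]='x': occ=3, LF[12]=C('x')+3=1+3=4
L[13]='x': occ=4, LF[13]=C('x')+4=1+4=5
L[14]='x': occ=5, LF[14]=C('x')+5=1+5=6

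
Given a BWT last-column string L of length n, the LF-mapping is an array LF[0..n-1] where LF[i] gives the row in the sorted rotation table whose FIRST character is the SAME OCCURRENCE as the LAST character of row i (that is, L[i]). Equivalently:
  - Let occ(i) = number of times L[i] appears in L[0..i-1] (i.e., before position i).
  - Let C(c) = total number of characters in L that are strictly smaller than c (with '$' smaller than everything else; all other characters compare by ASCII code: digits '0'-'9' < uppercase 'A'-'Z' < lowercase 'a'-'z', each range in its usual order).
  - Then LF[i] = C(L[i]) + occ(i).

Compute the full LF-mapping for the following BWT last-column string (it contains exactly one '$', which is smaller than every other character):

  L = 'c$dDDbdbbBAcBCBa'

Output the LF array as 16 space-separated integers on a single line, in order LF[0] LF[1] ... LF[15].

Answer: 12 0 14 6 7 9 15 10 11 2 1 13 3 5 4 8

Derivation:
Char counts: '$':1, 'A':1, 'B':3, 'C':1, 'D':2, 'a':1, 'b':3, 'c':2, 'd':2
C (first-col start): C('$')=0, C('A')=1, C('B')=2, C('C')=5, C('D')=6, C('a')=8, C('b')=9, C('c')=12, C('d')=14
L[0]='c': occ=0, LF[0]=C('c')+0=12+0=12
L[1]='$': occ=0, LF[1]=C('$')+0=0+0=0
L[2]='d': occ=0, LF[2]=C('d')+0=14+0=14
L[3]='D': occ=0, LF[3]=C('D')+0=6+0=6
L[4]='D': occ=1, LF[4]=C('D')+1=6+1=7
L[5]='b': occ=0, LF[5]=C('b')+0=9+0=9
L[6]='d': occ=1, LF[6]=C('d')+1=14+1=15
L[7]='b': occ=1, LF[7]=C('b')+1=9+1=10
L[8]='b': occ=2, LF[8]=C('b')+2=9+2=11
L[9]='B': occ=0, LF[9]=C('B')+0=2+0=2
L[10]='A': occ=0, LF[10]=C('A')+0=1+0=1
L[11]='c': occ=1, LF[11]=C('c')+1=12+1=13
L[12]='B': occ=1, LF[12]=C('B')+1=2+1=3
L[13]='C': occ=0, LF[13]=C('C')+0=5+0=5
L[14]='B': occ=2, LF[14]=C('B')+2=2+2=4
L[15]='a': occ=0, LF[15]=C('a')+0=8+0=8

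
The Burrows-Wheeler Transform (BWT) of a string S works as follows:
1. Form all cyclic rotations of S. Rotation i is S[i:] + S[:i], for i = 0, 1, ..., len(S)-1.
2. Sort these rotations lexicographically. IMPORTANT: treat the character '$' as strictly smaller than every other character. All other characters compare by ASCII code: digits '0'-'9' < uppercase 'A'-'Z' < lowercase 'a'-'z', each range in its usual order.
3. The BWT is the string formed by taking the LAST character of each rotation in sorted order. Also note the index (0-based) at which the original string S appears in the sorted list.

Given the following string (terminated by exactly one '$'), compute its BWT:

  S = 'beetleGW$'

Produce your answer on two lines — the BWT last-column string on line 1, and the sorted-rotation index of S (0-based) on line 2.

Answer: WeG$lbete
3

Derivation:
All 9 rotations (rotation i = S[i:]+S[:i]):
  rot[0] = beetleGW$
  rot[1] = eetleGW$b
  rot[2] = etleGW$be
  rot[3] = tleGW$bee
  rot[4] = leGW$beet
  rot[5] = eGW$beetl
  rot[6] = GW$beetle
  rot[7] = W$beetleG
  rot[8] = $beetleGW
Sorted (with $ < everything):
  sorted[0] = $beetleGW  (last char: 'W')
  sorted[1] = GW$beetle  (last char: 'e')
  sorted[2] = W$beetleG  (last char: 'G')
  sorted[3] = beetleGW$  (last char: '$')
  sorted[4] = eGW$beetl  (last char: 'l')
  sorted[5] = eetleGW$b  (last char: 'b')
  sorted[6] = etleGW$be  (last char: 'e')
  sorted[7] = leGW$beet  (last char: 't')
  sorted[8] = tleGW$bee  (last char: 'e')
Last column: WeG$lbete
Original string S is at sorted index 3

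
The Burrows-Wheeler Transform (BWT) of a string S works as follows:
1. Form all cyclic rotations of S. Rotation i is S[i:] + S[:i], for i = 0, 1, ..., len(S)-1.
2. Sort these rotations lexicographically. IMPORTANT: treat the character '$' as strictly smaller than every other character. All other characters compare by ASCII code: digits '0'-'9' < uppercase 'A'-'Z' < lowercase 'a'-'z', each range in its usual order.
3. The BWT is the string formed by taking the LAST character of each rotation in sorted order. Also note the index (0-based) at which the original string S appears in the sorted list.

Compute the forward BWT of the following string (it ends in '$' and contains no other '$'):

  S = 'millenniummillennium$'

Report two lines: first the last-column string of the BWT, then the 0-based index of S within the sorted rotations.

All 21 rotations (rotation i = S[i:]+S[:i]):
  rot[0] = millenniummillennium$
  rot[1] = illenniummillennium$m
  rot[2] = llenniummillennium$mi
  rot[3] = lenniummillennium$mil
  rot[4] = enniummillennium$mill
  rot[5] = nniummillennium$mille
  rot[6] = niummillennium$millen
  rot[7] = iummillennium$millenn
  rot[8] = ummillennium$millenni
  rot[9] = mmillennium$millenniu
  rot[10] = millennium$millennium
  rot[11] = illennium$millenniumm
  rot[12] = llennium$millenniummi
  rot[13] = lennium$millenniummil
  rot[14] = ennium$millenniummill
  rot[15] = nnium$millenniummille
  rot[16] = nium$millenniummillen
  rot[17] = ium$millenniummillenn
  rot[18] = um$millenniummillenni
  rot[19] = m$millenniummillenniu
  rot[20] = $millenniummillennium
Sorted (with $ < everything):
  sorted[0] = $millenniummillennium  (last char: 'm')
  sorted[1] = ennium$millenniummill  (last char: 'l')
  sorted[2] = enniummillennium$mill  (last char: 'l')
  sorted[3] = illennium$millenniumm  (last char: 'm')
  sorted[4] = illenniummillennium$m  (last char: 'm')
  sorted[5] = ium$millenniummillenn  (last char: 'n')
  sorted[6] = iummillennium$millenn  (last char: 'n')
  sorted[7] = lennium$millenniummil  (last char: 'l')
  sorted[8] = lenniummillennium$mil  (last char: 'l')
  sorted[9] = llennium$millenniummi  (last char: 'i')
  sorted[10] = llenniummillennium$mi  (last char: 'i')
  sorted[11] = m$millenniummillenniu  (last char: 'u')
  sorted[12] = millennium$millennium  (last char: 'm')
  sorted[13] = millenniummillennium$  (last char: '$')
  sorted[14] = mmillennium$millenniu  (last char: 'u')
  sorted[15] = nium$millenniummillen  (last char: 'n')
  sorted[16] = niummillennium$millen  (last char: 'n')
  sorted[17] = nnium$millenniummille  (last char: 'e')
  sorted[18] = nniummillennium$mille  (last char: 'e')
  sorted[19] = um$millenniummillenni  (last char: 'i')
  sorted[20] = ummillennium$millenni  (last char: 'i')
Last column: mllmmnnlliium$unneeii
Original string S is at sorted index 13

Answer: mllmmnnlliium$unneeii
13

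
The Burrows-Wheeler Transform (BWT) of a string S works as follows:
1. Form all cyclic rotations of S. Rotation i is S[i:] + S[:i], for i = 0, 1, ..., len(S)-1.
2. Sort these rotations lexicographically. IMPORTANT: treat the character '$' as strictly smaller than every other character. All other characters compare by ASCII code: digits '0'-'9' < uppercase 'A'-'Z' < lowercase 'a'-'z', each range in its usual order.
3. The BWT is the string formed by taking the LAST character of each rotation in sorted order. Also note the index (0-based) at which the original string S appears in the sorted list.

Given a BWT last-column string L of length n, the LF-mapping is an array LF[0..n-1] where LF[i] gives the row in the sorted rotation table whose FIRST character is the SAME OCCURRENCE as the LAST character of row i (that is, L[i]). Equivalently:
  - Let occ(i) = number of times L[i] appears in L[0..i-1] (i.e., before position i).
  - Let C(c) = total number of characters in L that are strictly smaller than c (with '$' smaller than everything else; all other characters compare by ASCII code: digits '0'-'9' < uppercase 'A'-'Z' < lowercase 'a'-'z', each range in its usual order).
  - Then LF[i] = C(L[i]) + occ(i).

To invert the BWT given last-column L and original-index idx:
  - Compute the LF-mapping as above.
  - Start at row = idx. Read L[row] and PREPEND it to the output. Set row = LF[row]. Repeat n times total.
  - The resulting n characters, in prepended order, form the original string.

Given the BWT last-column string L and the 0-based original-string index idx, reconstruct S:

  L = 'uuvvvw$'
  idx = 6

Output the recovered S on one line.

LF mapping: 1 2 3 4 5 6 0
Walk LF starting at row 6, prepending L[row]:
  step 1: row=6, L[6]='$', prepend. Next row=LF[6]=0
  step 2: row=0, L[0]='u', prepend. Next row=LF[0]=1
  step 3: row=1, L[1]='u', prepend. Next row=LF[1]=2
  step 4: row=2, L[2]='v', prepend. Next row=LF[2]=3
  step 5: row=3, L[3]='v', prepend. Next row=LF[3]=4
  step 6: row=4, L[4]='v', prepend. Next row=LF[4]=5
  step 7: row=5, L[5]='w', prepend. Next row=LF[5]=6
Reversed output: wvvvuu$

Answer: wvvvuu$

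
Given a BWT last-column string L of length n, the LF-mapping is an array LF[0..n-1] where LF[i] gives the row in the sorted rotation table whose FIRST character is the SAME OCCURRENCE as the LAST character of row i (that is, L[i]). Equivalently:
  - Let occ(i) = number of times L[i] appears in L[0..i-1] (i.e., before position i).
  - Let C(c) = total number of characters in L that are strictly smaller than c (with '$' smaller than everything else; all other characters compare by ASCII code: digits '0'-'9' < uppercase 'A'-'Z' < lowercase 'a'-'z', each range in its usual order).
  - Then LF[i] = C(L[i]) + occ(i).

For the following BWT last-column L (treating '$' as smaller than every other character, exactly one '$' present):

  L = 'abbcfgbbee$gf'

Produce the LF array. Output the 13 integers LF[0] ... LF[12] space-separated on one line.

Char counts: '$':1, 'a':1, 'b':4, 'c':1, 'e':2, 'f':2, 'g':2
C (first-col start): C('$')=0, C('a')=1, C('b')=2, C('c')=6, C('e')=7, C('f')=9, C('g')=11
L[0]='a': occ=0, LF[0]=C('a')+0=1+0=1
L[1]='b': occ=0, LF[1]=C('b')+0=2+0=2
L[2]='b': occ=1, LF[2]=C('b')+1=2+1=3
L[3]='c': occ=0, LF[3]=C('c')+0=6+0=6
L[4]='f': occ=0, LF[4]=C('f')+0=9+0=9
L[5]='g': occ=0, LF[5]=C('g')+0=11+0=11
L[6]='b': occ=2, LF[6]=C('b')+2=2+2=4
L[7]='b': occ=3, LF[7]=C('b')+3=2+3=5
L[8]='e': occ=0, LF[8]=C('e')+0=7+0=7
L[9]='e': occ=1, LF[9]=C('e')+1=7+1=8
L[10]='$': occ=0, LF[10]=C('$')+0=0+0=0
L[11]='g': occ=1, LF[11]=C('g')+1=11+1=12
L[12]='f': occ=1, LF[12]=C('f')+1=9+1=10

Answer: 1 2 3 6 9 11 4 5 7 8 0 12 10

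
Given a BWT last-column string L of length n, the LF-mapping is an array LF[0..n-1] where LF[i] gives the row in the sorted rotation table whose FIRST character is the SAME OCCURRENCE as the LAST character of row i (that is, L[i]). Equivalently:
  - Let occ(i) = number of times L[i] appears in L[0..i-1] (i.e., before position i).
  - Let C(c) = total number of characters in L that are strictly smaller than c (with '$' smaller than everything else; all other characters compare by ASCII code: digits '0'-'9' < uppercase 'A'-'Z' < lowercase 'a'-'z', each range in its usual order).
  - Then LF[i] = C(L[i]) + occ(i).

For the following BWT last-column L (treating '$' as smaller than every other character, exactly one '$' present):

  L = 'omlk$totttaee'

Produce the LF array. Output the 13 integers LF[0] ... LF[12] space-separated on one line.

Answer: 7 6 5 4 0 9 8 10 11 12 1 2 3

Derivation:
Char counts: '$':1, 'a':1, 'e':2, 'k':1, 'l':1, 'm':1, 'o':2, 't':4
C (first-col start): C('$')=0, C('a')=1, C('e')=2, C('k')=4, C('l')=5, C('m')=6, C('o')=7, C('t')=9
L[0]='o': occ=0, LF[0]=C('o')+0=7+0=7
L[1]='m': occ=0, LF[1]=C('m')+0=6+0=6
L[2]='l': occ=0, LF[2]=C('l')+0=5+0=5
L[3]='k': occ=0, LF[3]=C('k')+0=4+0=4
L[4]='$': occ=0, LF[4]=C('$')+0=0+0=0
L[5]='t': occ=0, LF[5]=C('t')+0=9+0=9
L[6]='o': occ=1, LF[6]=C('o')+1=7+1=8
L[7]='t': occ=1, LF[7]=C('t')+1=9+1=10
L[8]='t': occ=2, LF[8]=C('t')+2=9+2=11
L[9]='t': occ=3, LF[9]=C('t')+3=9+3=12
L[10]='a': occ=0, LF[10]=C('a')+0=1+0=1
L[11]='e': occ=0, LF[11]=C('e')+0=2+0=2
L[12]='e': occ=1, LF[12]=C('e')+1=2+1=3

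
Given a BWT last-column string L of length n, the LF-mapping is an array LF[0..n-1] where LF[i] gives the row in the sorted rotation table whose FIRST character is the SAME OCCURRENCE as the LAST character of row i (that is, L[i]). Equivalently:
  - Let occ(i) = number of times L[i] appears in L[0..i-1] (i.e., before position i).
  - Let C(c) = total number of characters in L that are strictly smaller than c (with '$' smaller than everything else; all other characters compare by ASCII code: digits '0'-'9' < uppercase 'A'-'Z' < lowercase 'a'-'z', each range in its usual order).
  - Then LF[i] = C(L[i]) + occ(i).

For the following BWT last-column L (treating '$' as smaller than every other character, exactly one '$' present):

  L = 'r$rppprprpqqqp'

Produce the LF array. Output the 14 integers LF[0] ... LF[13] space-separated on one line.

Answer: 10 0 11 1 2 3 12 4 13 5 7 8 9 6

Derivation:
Char counts: '$':1, 'p':6, 'q':3, 'r':4
C (first-col start): C('$')=0, C('p')=1, C('q')=7, C('r')=10
L[0]='r': occ=0, LF[0]=C('r')+0=10+0=10
L[1]='$': occ=0, LF[1]=C('$')+0=0+0=0
L[2]='r': occ=1, LF[2]=C('r')+1=10+1=11
L[3]='p': occ=0, LF[3]=C('p')+0=1+0=1
L[4]='p': occ=1, LF[4]=C('p')+1=1+1=2
L[5]='p': occ=2, LF[5]=C('p')+2=1+2=3
L[6]='r': occ=2, LF[6]=C('r')+2=10+2=12
L[7]='p': occ=3, LF[7]=C('p')+3=1+3=4
L[8]='r': occ=3, LF[8]=C('r')+3=10+3=13
L[9]='p': occ=4, LF[9]=C('p')+4=1+4=5
L[10]='q': occ=0, LF[10]=C('q')+0=7+0=7
L[11]='q': occ=1, LF[11]=C('q')+1=7+1=8
L[12]='q': occ=2, LF[12]=C('q')+2=7+2=9
L[13]='p': occ=5, LF[13]=C('p')+5=1+5=6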